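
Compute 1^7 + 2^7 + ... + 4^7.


This power sum has a closed form given by Faulhaber's formula
sum_{k=1}^{m} k^p = (1 / (p + 1)) * sum_{j=0}^{p} C(p + 1, j) B_j m^(p + 1 - j),
but for small m direct computation is fastest:
1 + 128 + 2187 + 16384 = 18700.

18700


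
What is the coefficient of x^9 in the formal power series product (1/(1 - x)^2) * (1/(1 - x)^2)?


Combine the factors: (1/(1 - x)^2) * (1/(1 - x)^2) = 1/(1 - x)^4.
Then use 1/(1 - x)^r = sum_{k>=0} C(k + r - 1, r - 1) x^k with r = 4 and k = 9:
C(12, 3) = 220.

220


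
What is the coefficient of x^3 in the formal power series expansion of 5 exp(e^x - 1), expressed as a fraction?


exp(e^x - 1) is the exponential generating function for the Bell numbers Bell_k: exp(e^x - 1) = sum_{k>=0} Bell_k x^k / k!.
So the coefficient of x^3 in 5 exp(e^x - 1) is 5 Bell_3 / 3!.
Computing: Bell_3 = 5 and 3! = 6, giving
5 * 5/6 = 25/6.

25/6


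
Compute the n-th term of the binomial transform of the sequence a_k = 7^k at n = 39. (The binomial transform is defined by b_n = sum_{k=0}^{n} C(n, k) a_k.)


With a_k = 7^k, b_n = sum_{k=0}^{n} C(n, k) 7^k = (1 + 7)^n by the binomial theorem.
For n = 39: (1 + 7)^39 = 8^39 = 166153499473114484112975882535043072.

166153499473114484112975882535043072


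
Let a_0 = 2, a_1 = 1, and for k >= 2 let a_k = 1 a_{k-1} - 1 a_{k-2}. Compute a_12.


Iterating the recurrence forward:
a_0 = 2
a_1 = 1
a_2 = 1*1 - 1*2 = -1
a_3 = 1*-1 - 1*1 = -2
a_4 = 1*-2 - 1*-1 = -1
a_5 = 1*-1 - 1*-2 = 1
a_6 = 1*1 - 1*-1 = 2
a_7 = 1*2 - 1*1 = 1
a_8 = 1*1 - 1*2 = -1
a_9 = 1*-1 - 1*1 = -2
a_10 = 1*-2 - 1*-1 = -1
a_11 = 1*-1 - 1*-2 = 1
a_12 = 1*1 - 1*-1 = 2
So a_12 = 2.

2


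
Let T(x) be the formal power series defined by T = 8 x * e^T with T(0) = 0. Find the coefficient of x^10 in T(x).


Apply the Lagrange inversion formula: if T = 8 x * phi(T) with phi(t) = e^t, then
[x^n] T = 8^n * (1/n) [t^(n-1)] phi(t)^n = 8^n * (1/n) [t^(n-1)] e^(n t) = 8^n * (1/n) * n^(n-1) / (n-1)! = 8^n * n^(n-1) / n!.
When c = 1 this is the Cayley count of rooted labeled trees on n vertices, divided by n!.
For n = 10: 8^10 * 10^9 / 10! = 1073741824 * 1000000000/3628800 = 167772160000000/567.

167772160000000/567


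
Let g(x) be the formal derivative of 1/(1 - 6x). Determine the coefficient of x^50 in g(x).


Differentiate termwise: d/dx sum_{k>=0} 6^k x^k = sum_{k>=1} k 6^k x^(k-1) = sum_{j>=0} (j+1) 6^(j+1) x^j.
Equivalently, d/dx [1/(1 - 6x)] = 6/(1 - 6x)^2.
For j = 50: 51 * 6^51 = 51 * 4849687664788584363858837602739217760256 = 247334070904217802556800717739700105773056.

247334070904217802556800717739700105773056


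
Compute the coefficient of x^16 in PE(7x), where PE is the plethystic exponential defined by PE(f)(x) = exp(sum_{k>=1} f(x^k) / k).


With f(x) = 7x, the exponent is sum_{k>=1} 7 x^k / k = 7 * (-ln(1 - x)). Exponentiating:
PE(7x) = exp(-7 ln(1 - x)) = 1/(1 - x)^7.
By the negative binomial expansion, [x^n] 1/(1 - x)^7 = C(n + 6, 6).
For n = 16: C(22, 6) = 74613.

74613


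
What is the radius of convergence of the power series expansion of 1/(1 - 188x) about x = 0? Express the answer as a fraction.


Expanding 1/(1 - 188x) = sum_{k>=0} 188^k x^k, the series converges when |188x| < 1, i.e., |x| < 1/188.
So the radius of convergence is 1/188 = 1/188.

1/188


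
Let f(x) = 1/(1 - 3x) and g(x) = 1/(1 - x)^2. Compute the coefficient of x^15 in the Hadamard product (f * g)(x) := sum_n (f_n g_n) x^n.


f has coefficients f_k = 3^k. For g = 1/(1 - x)^2 the coefficient is g_k = C(k + 1, 1) = k + 1. The Hadamard coefficient is (f * g)_k = 3^k * (k + 1).
For k = 15: 3^15 * 16 = 14348907 * 16 = 229582512.

229582512


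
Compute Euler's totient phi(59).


phi(n) counts integers in [1, n] coprime to n. Using the multiplicative formula phi(n) = n * prod_{p | n} (1 - 1/p):
59 = 59, so
phi(59) = 59 * (1 - 1/59) = 58.

58


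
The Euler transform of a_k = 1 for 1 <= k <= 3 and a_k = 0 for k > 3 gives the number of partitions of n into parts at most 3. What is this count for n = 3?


Partitions of 3 into parts at most 3:
Using generating function (1-x)^(-1)(1-x^2)^(-1)(1-x^3)^(-1),
the coefficient of x^3 = 3

3


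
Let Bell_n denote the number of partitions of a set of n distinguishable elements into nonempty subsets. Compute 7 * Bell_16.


Bell_16 can be computed from the Bell triangle or from Dobinski's identity Bell_n = (1/e) * sum_{k>=0} k^n / k!.
Computing Bell_16 = 10480142147.
Then 7 * 10480142147 = 73360995029.

73360995029


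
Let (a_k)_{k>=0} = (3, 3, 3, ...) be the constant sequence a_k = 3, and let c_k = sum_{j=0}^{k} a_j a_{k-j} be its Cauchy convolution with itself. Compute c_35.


Since a_j = 3 for all j >= 0, the convolution sum becomes
c_k = sum_{j=0}^{k} 3 * 3 = 9 * (k + 1).
Equivalently, the generating function of (a_k) is 3/(1 - x) and its square is 9/(1 - x)^2 = sum_{k>=0} 9(k + 1) x^k.
For k = 35: 9 * 36 = 324.

324


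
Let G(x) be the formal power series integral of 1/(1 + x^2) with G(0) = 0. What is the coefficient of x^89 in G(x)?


1/(1 + x^2) = sum_{j>=0} (-1)^j x^(2j). Integrating termwise with G(0) = 0:
G(x) = sum_{j>=0} (-1)^j x^(2j+1) / (2j+1) = arctan(x).
Only odd powers are nonzero. For x^89 write 89 = 2*44 + 1, giving
(-1)^44 / 89 = 1/89 = 1/89.

1/89


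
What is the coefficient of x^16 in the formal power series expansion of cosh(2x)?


The Maclaurin series is cosh(t) = sum_{m>=0} t^(2m) / (2m)!, so substituting t = 2x, only even powers of x are nonzero, with coefficient of x^(2m) equal to 2^(2m) / (2m)!.
For x^16 the coefficient is 2^16/16! = 65536/20922789888000 = 2/638512875.

2/638512875


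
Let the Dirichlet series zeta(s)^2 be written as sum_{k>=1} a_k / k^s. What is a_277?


The Dirichlet convolution of the constant function 1 with itself gives (1 * 1)(k) = sum_{d | k} 1 = d(k), the number of positive divisors of k.
Since zeta(s) = sum_{k>=1} 1/k^s, we have zeta(s)^2 = sum_{k>=1} d(k)/k^s, so a_k = d(k).
For k = 277: the divisors are 1, 277.
Count = 2.

2


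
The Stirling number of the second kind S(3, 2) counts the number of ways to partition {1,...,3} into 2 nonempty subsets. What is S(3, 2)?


Using the explicit formula S(n,k) = (1/k!) sum_{j=0}^{k} (-1)^(k-j) C(k,j) j^n:
S(3, 2) = 3
Equivalently, S(n,k) is n! times the coefficient of x^n in the EGF (e^x - 1)^k / k!.

3


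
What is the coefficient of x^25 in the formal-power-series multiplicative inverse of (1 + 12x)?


The inverse is 1/(1 + 12x). Apply the geometric identity 1/(1 - y) = sum_{k>=0} y^k with y = -12x:
1/(1 + 12x) = sum_{k>=0} (-12)^k x^k.
So the coefficient of x^25 is (-12)^25 = -953962166440690129601298432.

-953962166440690129601298432


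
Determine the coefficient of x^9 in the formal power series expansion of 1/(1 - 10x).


The geometric series identity gives 1/(1 - c x) = sum_{k>=0} c^k x^k, so the coefficient of x^k is c^k.
Here c = 10 and k = 9.
Computing: 10^9 = 1000000000

1000000000


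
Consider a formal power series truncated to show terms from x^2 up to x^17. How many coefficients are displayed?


From x^2 to x^17 inclusive, the count is 17 - 2 + 1 = 16.

16


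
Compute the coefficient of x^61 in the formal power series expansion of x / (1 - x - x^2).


Let f(x) = sum_{k>=0} a_k x^k. Multiplying f(x) * (1 - x - x^2) = x and matching coefficients gives a_0 = 0, a_1 = 1, and a_k = a_{k-1} + a_{k-2} for k >= 2. These are the Fibonacci numbers F_k.
Iterating from F_0 = 0, F_1 = 1:
F_0=0, F_1=1, F_2=1, F_3=2, F_4=3, F_5=5, F_6=8, F_7=13, F_8=21, F_9=34, ...
F_61 = 2504730781961.

2504730781961


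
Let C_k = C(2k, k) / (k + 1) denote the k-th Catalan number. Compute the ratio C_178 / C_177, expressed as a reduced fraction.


Using C_k = (2k)! / (k! (k+1)!), the ratio C_{k+1}/C_k simplifies to
C_{k+1}/C_k = [(2k+2)! / ((k+1)! (k+2)!)] * [k! (k+1)! / (2k)!]
 = (2k+2)(2k+1) / ((k+1)(k+2)) = 2(2k+1) / (k+2).
For k = 177: 2(2*177 + 1) / (177 + 2) = 710/179 = 710/179.

710/179


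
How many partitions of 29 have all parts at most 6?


Using the generating function (1-x)^(-1)(1-x^2)^(-1)...(1-x^6)^(-1),
the coefficient of x^29 counts these restricted partitions.
Result = 1057

1057


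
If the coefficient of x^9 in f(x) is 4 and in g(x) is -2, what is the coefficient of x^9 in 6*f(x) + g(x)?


Scalar multiplication scales coefficients: 6 * 4 = 24.
Then add the g coefficient: 24 + -2
= 22

22


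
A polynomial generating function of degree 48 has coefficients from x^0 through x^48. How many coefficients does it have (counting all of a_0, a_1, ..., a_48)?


A polynomial of degree 48 takes the form a_0 + a_1 x + ... + a_48 x^48.
The number of coefficients is 48 + 1 = 49.

49


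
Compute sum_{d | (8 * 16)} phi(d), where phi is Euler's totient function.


First, 8 * 16 = 128. One classical identity is sum_{d | n} phi(d) = n (each k in [1, n] has a unique gcd with n, and among the k's with gcd(k, n) = n/d there are phi(d) of them). So the sum equals 128. We also verify directly:
Divisors of 128: 1, 2, 4, 8, 16, 32, 64, 128.
phi values: 1, 1, 2, 4, 8, 16, 32, 64.
Sum = 128.

128


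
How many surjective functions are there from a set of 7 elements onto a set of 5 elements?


By inclusion-exclusion on which target elements are missed, the number of surjections from an n-set onto a k-set is
surj(n, k) = sum_{j=0}^{k} (-1)^j C(k, j) (k - j)^n.
Equivalently surj(n, k) = k! * S(n, k), where S(n, k) is the Stirling number of the second kind.
For n = 7, k = 5:
S(7, 5) = 140, so
surj = 5! * 140 = 120 * 140 = 16800.

16800


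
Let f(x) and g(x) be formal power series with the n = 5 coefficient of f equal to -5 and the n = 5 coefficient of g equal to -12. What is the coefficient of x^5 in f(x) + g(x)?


Addition of formal power series is termwise.
The coefficient of x^5 in f + g = -5 + -12
= -17

-17


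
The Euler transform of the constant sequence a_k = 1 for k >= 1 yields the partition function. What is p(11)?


The Euler transform converts the sequence a_k = 1 into the number of integer partitions.
Using the recurrence or dynamic programming:
p(11) = 56

56


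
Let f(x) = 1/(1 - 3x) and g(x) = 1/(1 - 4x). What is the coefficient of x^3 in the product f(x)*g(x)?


The coefficient of x^n in f*g is the Cauchy product: sum_{k=0}^{n} a^k * b^(n-k).
With a=3, b=4, n=3:
sum_{k=0}^{3} 3^k * 4^(3-k)
= 175

175


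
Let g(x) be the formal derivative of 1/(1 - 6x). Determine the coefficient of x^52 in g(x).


Differentiate termwise: d/dx sum_{k>=0} 6^k x^k = sum_{k>=1} k 6^k x^(k-1) = sum_{j>=0} (j+1) 6^(j+1) x^j.
Equivalently, d/dx [1/(1 - 6x)] = 6/(1 - 6x)^2.
For j = 52: 53 * 6^53 = 53 * 174588755932389037098918153698611839369216 = 9253204064416618966242662146026427486568448.

9253204064416618966242662146026427486568448


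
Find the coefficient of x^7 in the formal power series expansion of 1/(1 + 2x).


Write 1/(1 + c x) = 1/(1 - (-c) x) and apply the geometric-series identity
1/(1 - y) = sum_{k>=0} y^k to get 1/(1 + c x) = sum_{k>=0} (-c)^k x^k.
So the coefficient of x^k is (-c)^k = (-1)^k * c^k.
Here c = 2 and k = 7:
(-2)^7 = -1 * 128 = -128

-128


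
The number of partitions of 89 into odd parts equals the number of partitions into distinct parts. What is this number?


Computing partitions of 89 into odd parts (1, 3, 5, ...):
Using the generating function prod_{k>=0} 1/(1-x^(2k+1)),
the count is 173682

173682


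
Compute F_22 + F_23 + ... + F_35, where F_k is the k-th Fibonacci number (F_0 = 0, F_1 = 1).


Use the identity sum_{k=0}^{N} F_k = F_{N+2} - 1 (which follows from F_{k+2} - F_{k+1} = F_k). Then
sum_{k=22}^{35} F_k = (F_{37} - 1) - (F_{23} - 1) = F_{37} - F_{23}.
Computing: F_{37} = 24157817, F_{23} = 28657, so
Sum = 24157817 - 28657 = 24129160.

24129160


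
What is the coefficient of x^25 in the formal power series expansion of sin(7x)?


The Maclaurin series is sin(t) = sum_{k>=0} (-1)^k t^(2k+1) / (2k+1)!, so substituting t = 7x, only odd powers of x are nonzero, with coefficient of x^(2k+1) equal to (-1)^k 7^(2k+1) / (2k+1)!.
Write 25 = 2*12 + 1, giving the coefficient (-1)^12 * 7^25 / 25! = 1341068619663964900807/15511210043330985984000000 = 3909821048582988049/45222186715250688000000.

3909821048582988049/45222186715250688000000


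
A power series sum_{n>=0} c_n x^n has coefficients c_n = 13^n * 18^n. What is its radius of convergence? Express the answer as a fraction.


By the root test (Cauchy-Hadamard), the radius is R = 1 / limsup_n |c_n|^(1/n).
Here |c_n|^(1/n) = (13^n * 18^n)^(1/n) = 13 * 18 = 234 for all n.
So R = 1/234 = 1/234.

1/234


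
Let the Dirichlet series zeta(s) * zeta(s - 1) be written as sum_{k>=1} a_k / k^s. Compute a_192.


Convolution gives a_k = sum_{d | k} d * 1 = sum_{d | k} d = sigma(k), the sum of positive divisors of k.
For k = 192, the divisors are 1, 2, 3, 4, 6, 8, 12, 16, 24, 32, 48, 64, 96, 192, so
sigma(192) = 1 + 2 + 3 + 4 + 6 + 8 + 12 + 16 + 24 + 32 + 48 + 64 + 96 + 192 = 508.

508


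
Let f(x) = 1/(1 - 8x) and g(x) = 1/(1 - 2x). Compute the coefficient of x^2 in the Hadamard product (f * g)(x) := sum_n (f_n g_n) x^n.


f has coefficients f_k = 8^k and g has coefficients g_k = 2^k, so the Hadamard product has coefficient (f*g)_k = 8^k * 2^k = 16^k.
For k = 2: 16^2 = 256.

256


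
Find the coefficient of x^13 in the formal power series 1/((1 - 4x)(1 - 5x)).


By partial fractions or Cauchy convolution:
The coefficient equals sum_{k=0}^{13} 4^k * 5^(13-k).
= 5835080169

5835080169


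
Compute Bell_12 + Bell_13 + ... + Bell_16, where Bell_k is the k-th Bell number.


Recall Bell_k counts set partitions of a k-set (with Bell_0 = 1 by convention).
Bell_12 through Bell_16: 4213597, 27644437, 190899322, 1382958545, 10480142147
Sum = 4213597 + 27644437 + 190899322 + 1382958545 + 10480142147 = 12085858048.

12085858048


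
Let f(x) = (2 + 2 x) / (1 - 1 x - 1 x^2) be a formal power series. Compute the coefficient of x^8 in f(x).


Write f(x) = sum_{k>=0} a_k x^k. Multiplying both sides by 1 - 1 x - 1 x^2 gives
(1 - 1 x - 1 x^2) sum_{k>=0} a_k x^k = 2 + 2 x.
Matching coefficients:
 x^0: a_0 = 2
 x^1: a_1 - 1 a_0 = 2  =>  a_1 = 1*2 + 2 = 4
 x^k (k >= 2): a_k = 1 a_{k-1} + 1 a_{k-2}.
Iterating: a_2 = 6, a_3 = 10, a_4 = 16, a_5 = 26, a_6 = 42, a_7 = 68, a_8 = 110.
So the coefficient of x^8 is 110.

110


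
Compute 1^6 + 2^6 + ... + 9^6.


This power sum has a closed form given by Faulhaber's formula
sum_{k=1}^{m} k^p = (1 / (p + 1)) * sum_{j=0}^{p} C(p + 1, j) B_j m^(p + 1 - j),
but for small m direct computation is fastest:
1 + 64 + 729 + 4096 + 15625 + 46656 + 117649 + 262144 + 531441 = 978405.

978405


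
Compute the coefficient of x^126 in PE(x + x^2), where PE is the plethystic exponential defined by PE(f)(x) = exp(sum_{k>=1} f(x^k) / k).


With f(x) = x + x^2, the exponent is sum_{k>=1} (x^k + x^(2k)) / k = -ln(1 - x) - ln(1 - x^2). Exponentiating:
PE(x + x^2) = 1 / ((1 - x)(1 - x^2)).
This is the generating function for partitions of n into parts of size 1 or 2. The number of 2's can be any j in 0..63, and the rest are 1's, so
[x^126] = floor(126/2) + 1 = 64.

64


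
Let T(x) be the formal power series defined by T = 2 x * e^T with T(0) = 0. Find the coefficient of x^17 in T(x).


Apply the Lagrange inversion formula: if T = 2 x * phi(T) with phi(t) = e^t, then
[x^n] T = 2^n * (1/n) [t^(n-1)] phi(t)^n = 2^n * (1/n) [t^(n-1)] e^(n t) = 2^n * (1/n) * n^(n-1) / (n-1)! = 2^n * n^(n-1) / n!.
When c = 1 this is the Cayley count of rooted labeled trees on n vertices, divided by n!.
For n = 17: 2^17 * 17^16 / 17! = 131072 * 48661191875666868481/355687428096000 = 11449692206039263172/638512875.

11449692206039263172/638512875


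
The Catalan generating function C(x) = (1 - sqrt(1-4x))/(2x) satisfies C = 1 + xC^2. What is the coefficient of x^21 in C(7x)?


Substituting x -> 7x scales the n-th coefficient by 7^n, so [x^21] C(7x) = 7^21 * C_21.
C_21 = C(2*21, 21)/(22) = 538257874440/22 = 24466267020.
So 7^21 * 24466267020 = 558545864083284007 * 24466267020 = 13665532253578254033757549140.

13665532253578254033757549140


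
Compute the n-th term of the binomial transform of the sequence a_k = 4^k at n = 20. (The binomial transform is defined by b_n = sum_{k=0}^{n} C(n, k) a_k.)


With a_k = 4^k, b_n = sum_{k=0}^{n} C(n, k) 4^k = (1 + 4)^n by the binomial theorem.
For n = 20: (1 + 4)^20 = 5^20 = 95367431640625.

95367431640625


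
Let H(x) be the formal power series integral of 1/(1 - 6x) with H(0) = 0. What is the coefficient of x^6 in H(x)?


1/(1 - 6x) = sum_{k>=0} 6^k x^k. Integrating termwise with H(0) = 0:
H(x) = sum_{k>=0} 6^k x^(k+1) / (k+1) = sum_{m>=1} 6^(m-1) x^m / m.
For m = 6: 6^5/6 = 7776/6 = 1296.

1296


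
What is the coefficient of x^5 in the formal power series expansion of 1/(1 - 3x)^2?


The general identity 1/(1 - c x)^r = sum_{k>=0} c^k C(k + r - 1, r - 1) x^k follows by substituting y = c x into 1/(1 - y)^r = sum_{k>=0} C(k + r - 1, r - 1) y^k.
For c = 3, r = 2, k = 5:
3^5 * C(6, 1) = 243 * 6 = 1458.

1458


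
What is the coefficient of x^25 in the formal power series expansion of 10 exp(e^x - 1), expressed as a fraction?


exp(e^x - 1) is the exponential generating function for the Bell numbers Bell_k: exp(e^x - 1) = sum_{k>=0} Bell_k x^k / k!.
So the coefficient of x^25 in 10 exp(e^x - 1) is 10 Bell_25 / 25!.
Computing: Bell_25 = 4638590332229999353 and 25! = 15511210043330985984000000, giving
10 * 4638590332229999353/15511210043330985984000000 = 356814640940769181/119317000333315276800000.

356814640940769181/119317000333315276800000


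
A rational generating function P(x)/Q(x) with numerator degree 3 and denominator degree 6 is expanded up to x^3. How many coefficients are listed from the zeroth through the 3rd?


Expanding up to x^3 gives the coefficients for x^0, x^1, ..., x^3.
That is 3 + 1 = 4 coefficients in total.

4


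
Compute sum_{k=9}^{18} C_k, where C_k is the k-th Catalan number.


C_9 through C_18: 4862, 16796, 58786, 208012, 742900, 2674440, 9694845, 35357670, 129644790, 477638700
Sum = 4862 + 16796 + 58786 + 208012 + 742900 + 2674440 + 9694845 + 35357670 + 129644790 + 477638700
= 656041801

656041801


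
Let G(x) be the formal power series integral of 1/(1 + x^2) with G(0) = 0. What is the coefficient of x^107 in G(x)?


1/(1 + x^2) = sum_{j>=0} (-1)^j x^(2j). Integrating termwise with G(0) = 0:
G(x) = sum_{j>=0} (-1)^j x^(2j+1) / (2j+1) = arctan(x).
Only odd powers are nonzero. For x^107 write 107 = 2*53 + 1, giving
(-1)^53 / 107 = -1/107 = -1/107.

-1/107


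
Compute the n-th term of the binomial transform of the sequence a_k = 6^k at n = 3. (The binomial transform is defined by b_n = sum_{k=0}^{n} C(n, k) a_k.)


With a_k = 6^k, b_n = sum_{k=0}^{n} C(n, k) 6^k = (1 + 6)^n by the binomial theorem.
For n = 3: (1 + 6)^3 = 7^3 = 343.

343


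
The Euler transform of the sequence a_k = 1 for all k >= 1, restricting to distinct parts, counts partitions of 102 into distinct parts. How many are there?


Partitions of 102 into distinct parts can be computed via generating function.
Product (1+x)(1+x^2)(1+x^3)...
The coefficient of x^102 = 525016

525016


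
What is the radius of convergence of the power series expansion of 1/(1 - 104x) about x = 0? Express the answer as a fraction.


Expanding 1/(1 - 104x) = sum_{k>=0} 104^k x^k, the series converges when |104x| < 1, i.e., |x| < 1/104.
So the radius of convergence is 1/104 = 1/104.

1/104


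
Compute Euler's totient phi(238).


phi(n) counts integers in [1, n] coprime to n. Using the multiplicative formula phi(n) = n * prod_{p | n} (1 - 1/p):
238 = 2 * 7 * 17, so
phi(238) = 238 * (1 - 1/2) * (1 - 1/7) * (1 - 1/17) = 96.

96


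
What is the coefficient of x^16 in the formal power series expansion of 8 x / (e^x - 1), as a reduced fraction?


The exponential generating function for Bernoulli numbers is
x / (e^x - 1) = sum_{k>=0} B_k x^k / k!.
So the coefficient of x^16 in 8 x / (e^x - 1) is 8 B_16 / 16!.
Computing: B_16 = -3617/510, 16! = 20922789888000, giving
8 * -3617/510 / 20922789888000 = -3617/1333827855360000.

-3617/1333827855360000


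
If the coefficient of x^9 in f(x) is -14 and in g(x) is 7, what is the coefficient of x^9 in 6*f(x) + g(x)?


Scalar multiplication scales coefficients: 6 * -14 = -84.
Then add the g coefficient: -84 + 7
= -77

-77


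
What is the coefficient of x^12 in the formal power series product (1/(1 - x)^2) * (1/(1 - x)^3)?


Combine the factors: (1/(1 - x)^2) * (1/(1 - x)^3) = 1/(1 - x)^5.
Then use 1/(1 - x)^r = sum_{k>=0} C(k + r - 1, r - 1) x^k with r = 5 and k = 12:
C(16, 4) = 1820.

1820


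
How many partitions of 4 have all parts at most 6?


Using the generating function (1-x)^(-1)(1-x^2)^(-1)...(1-x^6)^(-1),
the coefficient of x^4 counts these restricted partitions.
Result = 5

5


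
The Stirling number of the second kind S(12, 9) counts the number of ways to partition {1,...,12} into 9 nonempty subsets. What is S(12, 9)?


Using the explicit formula S(n,k) = (1/k!) sum_{j=0}^{k} (-1)^(k-j) C(k,j) j^n:
S(12, 9) = 22275
Equivalently, S(n,k) is n! times the coefficient of x^n in the EGF (e^x - 1)^k / k!.

22275


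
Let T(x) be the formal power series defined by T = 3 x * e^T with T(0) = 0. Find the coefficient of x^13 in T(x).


Apply the Lagrange inversion formula: if T = 3 x * phi(T) with phi(t) = e^t, then
[x^n] T = 3^n * (1/n) [t^(n-1)] phi(t)^n = 3^n * (1/n) [t^(n-1)] e^(n t) = 3^n * (1/n) * n^(n-1) / (n-1)! = 3^n * n^(n-1) / n!.
When c = 1 this is the Cayley count of rooted labeled trees on n vertices, divided by n!.
For n = 13: 3^13 * 13^12 / 13! = 1594323 * 23298085122481/6227020800 = 11758364345276757/1971200.

11758364345276757/1971200


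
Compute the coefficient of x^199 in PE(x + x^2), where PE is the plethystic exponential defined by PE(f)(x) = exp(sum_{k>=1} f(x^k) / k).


With f(x) = x + x^2, the exponent is sum_{k>=1} (x^k + x^(2k)) / k = -ln(1 - x) - ln(1 - x^2). Exponentiating:
PE(x + x^2) = 1 / ((1 - x)(1 - x^2)).
This is the generating function for partitions of n into parts of size 1 or 2. The number of 2's can be any j in 0..99, and the rest are 1's, so
[x^199] = floor(199/2) + 1 = 100.

100


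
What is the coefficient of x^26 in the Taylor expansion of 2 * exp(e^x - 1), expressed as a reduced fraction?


exp(e^x - 1) = sum_{k>=0} Bell_k x^k / k!, where Bell_k is the k-th Bell number.
So the coefficient of x^26 is 2 * Bell_26 / 26!.
Computing: Bell_26 = 49631246523618756274 and 26! = 403291461126605635584000000, giving
2 * 49631246523618756274/403291461126605635584000000 = 1459742544812316361/5930756781273612288000000.

1459742544812316361/5930756781273612288000000


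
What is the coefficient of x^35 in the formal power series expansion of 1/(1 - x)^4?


The negative binomial / multiset identity is
1/(1 - x)^r = sum_{k>=0} C(k + r - 1, r - 1) x^k.
Here r = 4 and k = 35, so the coefficient is
C(35 + 3, 3) = C(38, 3)
= 8436

8436


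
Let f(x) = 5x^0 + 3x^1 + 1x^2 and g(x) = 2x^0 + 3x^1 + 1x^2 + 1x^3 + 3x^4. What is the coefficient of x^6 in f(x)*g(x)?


Cauchy product at x^6:
1*3
= 3

3


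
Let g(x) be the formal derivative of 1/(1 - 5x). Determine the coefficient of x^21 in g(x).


Differentiate termwise: d/dx sum_{k>=0} 5^k x^k = sum_{k>=1} k 5^k x^(k-1) = sum_{j>=0} (j+1) 5^(j+1) x^j.
Equivalently, d/dx [1/(1 - 5x)] = 5/(1 - 5x)^2.
For j = 21: 22 * 5^22 = 22 * 2384185791015625 = 52452087402343750.

52452087402343750


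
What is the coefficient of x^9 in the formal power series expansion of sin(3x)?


The Maclaurin series is sin(t) = sum_{k>=0} (-1)^k t^(2k+1) / (2k+1)!, so substituting t = 3x, only odd powers of x are nonzero, with coefficient of x^(2k+1) equal to (-1)^k 3^(2k+1) / (2k+1)!.
Write 9 = 2*4 + 1, giving the coefficient (-1)^4 * 3^9 / 9! = 19683/362880 = 243/4480.

243/4480


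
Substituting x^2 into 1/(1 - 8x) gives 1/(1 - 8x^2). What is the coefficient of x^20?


The coefficient of x^(2m) in 1/(1 - 8x^2) is 8^m.
With n = 20 = 2*10, the coefficient is 8^10 = 1073741824.

1073741824


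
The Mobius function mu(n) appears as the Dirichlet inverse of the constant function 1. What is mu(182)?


182 = 2 * 7 * 13 (all distinct primes).
mu(182) = (-1)^3 = -1

-1


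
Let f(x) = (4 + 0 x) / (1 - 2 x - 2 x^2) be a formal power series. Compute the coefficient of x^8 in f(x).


Write f(x) = sum_{k>=0} a_k x^k. Multiplying both sides by 1 - 2 x - 2 x^2 gives
(1 - 2 x - 2 x^2) sum_{k>=0} a_k x^k = 4 + 0 x.
Matching coefficients:
 x^0: a_0 = 4
 x^1: a_1 - 2 a_0 = 0  =>  a_1 = 2*4 + 0 = 8
 x^k (k >= 2): a_k = 2 a_{k-1} + 2 a_{k-2}.
Iterating: a_2 = 24, a_3 = 64, a_4 = 176, a_5 = 480, a_6 = 1312, a_7 = 3584, a_8 = 9792.
So the coefficient of x^8 is 9792.

9792


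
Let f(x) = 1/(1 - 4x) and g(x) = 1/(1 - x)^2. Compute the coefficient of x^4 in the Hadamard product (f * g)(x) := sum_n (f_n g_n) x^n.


f has coefficients f_k = 4^k. For g = 1/(1 - x)^2 the coefficient is g_k = C(k + 1, 1) = k + 1. The Hadamard coefficient is (f * g)_k = 4^k * (k + 1).
For k = 4: 4^4 * 5 = 256 * 5 = 1280.

1280


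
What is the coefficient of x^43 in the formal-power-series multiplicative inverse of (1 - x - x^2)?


Let the inverse be f(x) = sum_{k>=0} a_k x^k. From f(x) * (1 - x - x^2) = 1 and matching coefficients:
 x^0: a_0 = 1.
 x^1: a_1 - a_0 = 0, so a_1 = 1.
 x^k (k >= 2): a_k - a_{k-1} - a_{k-2} = 0, i.e. a_k = a_{k-1} + a_{k-2}.
This is the Fibonacci-type recurrence shifted so that a_0 = a_1 = 1.
Iterating: a_0=1, a_1=1, a_2=2, a_3=3, a_4=5, a_5=8, a_6=13, a_7=21, a_8=34, a_9=55, ...
a_43 = 701408733.

701408733


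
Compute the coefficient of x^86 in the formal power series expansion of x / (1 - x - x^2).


Let f(x) = sum_{k>=0} a_k x^k. Multiplying f(x) * (1 - x - x^2) = x and matching coefficients gives a_0 = 0, a_1 = 1, and a_k = a_{k-1} + a_{k-2} for k >= 2. These are the Fibonacci numbers F_k.
Iterating from F_0 = 0, F_1 = 1:
F_0=0, F_1=1, F_2=1, F_3=2, F_4=3, F_5=5, F_6=8, F_7=13, F_8=21, F_9=34, ...
F_86 = 420196140727489673.

420196140727489673


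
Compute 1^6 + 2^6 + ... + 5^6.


This power sum has a closed form given by Faulhaber's formula
sum_{k=1}^{m} k^p = (1 / (p + 1)) * sum_{j=0}^{p} C(p + 1, j) B_j m^(p + 1 - j),
but for small m direct computation is fastest:
1 + 64 + 729 + 4096 + 15625 = 20515.

20515


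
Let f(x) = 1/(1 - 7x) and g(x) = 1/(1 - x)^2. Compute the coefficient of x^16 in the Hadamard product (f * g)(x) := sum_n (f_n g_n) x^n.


f has coefficients f_k = 7^k. For g = 1/(1 - x)^2 the coefficient is g_k = C(k + 1, 1) = k + 1. The Hadamard coefficient is (f * g)_k = 7^k * (k + 1).
For k = 16: 7^16 * 17 = 33232930569601 * 17 = 564959819683217.

564959819683217


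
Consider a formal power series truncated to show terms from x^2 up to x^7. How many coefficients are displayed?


From x^2 to x^7 inclusive, the count is 7 - 2 + 1 = 6.

6


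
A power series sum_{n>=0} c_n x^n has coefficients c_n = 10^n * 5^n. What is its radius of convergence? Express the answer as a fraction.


By the root test (Cauchy-Hadamard), the radius is R = 1 / limsup_n |c_n|^(1/n).
Here |c_n|^(1/n) = (10^n * 5^n)^(1/n) = 10 * 5 = 50 for all n.
So R = 1/50 = 1/50.

1/50


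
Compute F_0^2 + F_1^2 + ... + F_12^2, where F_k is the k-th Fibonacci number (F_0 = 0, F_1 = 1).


There is a standard identity sum_{k=0}^{N} F_k^2 = F_N * F_{N+1} (proved inductively from the telescoping relation F_k^2 = F_k F_{k+1} - F_{k-1} F_k). Then
sum_{k=0}^{12} F_k^2 = F_12 F_13 - F_0 F_0.
Computing: F_12 = 144, F_13 = 233.
Sum = 144 * 233 = 33552.

33552


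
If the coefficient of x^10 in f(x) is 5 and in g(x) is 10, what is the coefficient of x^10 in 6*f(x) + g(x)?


Scalar multiplication scales coefficients: 6 * 5 = 30.
Then add the g coefficient: 30 + 10
= 40

40


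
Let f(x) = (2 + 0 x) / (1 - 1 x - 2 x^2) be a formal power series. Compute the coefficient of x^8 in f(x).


Write f(x) = sum_{k>=0} a_k x^k. Multiplying both sides by 1 - 1 x - 2 x^2 gives
(1 - 1 x - 2 x^2) sum_{k>=0} a_k x^k = 2 + 0 x.
Matching coefficients:
 x^0: a_0 = 2
 x^1: a_1 - 1 a_0 = 0  =>  a_1 = 1*2 + 0 = 2
 x^k (k >= 2): a_k = 1 a_{k-1} + 2 a_{k-2}.
Iterating: a_2 = 6, a_3 = 10, a_4 = 22, a_5 = 42, a_6 = 86, a_7 = 170, a_8 = 342.
So the coefficient of x^8 is 342.

342


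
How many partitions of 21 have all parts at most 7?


Using the generating function (1-x)^(-1)(1-x^2)^(-1)...(1-x^7)^(-1),
the coefficient of x^21 counts these restricted partitions.
Result = 436

436


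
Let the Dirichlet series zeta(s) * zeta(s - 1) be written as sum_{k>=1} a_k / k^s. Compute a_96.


Convolution gives a_k = sum_{d | k} d * 1 = sum_{d | k} d = sigma(k), the sum of positive divisors of k.
For k = 96, the divisors are 1, 2, 3, 4, 6, 8, 12, 16, 24, 32, 48, 96, so
sigma(96) = 1 + 2 + 3 + 4 + 6 + 8 + 12 + 16 + 24 + 32 + 48 + 96 = 252.

252


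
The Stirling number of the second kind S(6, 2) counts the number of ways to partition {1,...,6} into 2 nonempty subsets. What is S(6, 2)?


Using the explicit formula S(n,k) = (1/k!) sum_{j=0}^{k} (-1)^(k-j) C(k,j) j^n:
S(6, 2) = 31
Equivalently, S(n,k) is n! times the coefficient of x^n in the EGF (e^x - 1)^k / k!.

31


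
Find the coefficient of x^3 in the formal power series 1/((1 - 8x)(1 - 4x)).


By partial fractions or Cauchy convolution:
The coefficient equals sum_{k=0}^{3} 8^k * 4^(3-k).
= 960

960


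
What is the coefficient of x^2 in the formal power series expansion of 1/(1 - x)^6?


The expansion 1/(1 - x)^r = sum_{k>=0} C(k + r - 1, r - 1) x^k follows from the multiset / negative-binomial theorem (or from repeated differentiation of the geometric series).
For r = 6 and k = 2:
C(7, 5) = 5040 / (120 * 2) = 21.

21


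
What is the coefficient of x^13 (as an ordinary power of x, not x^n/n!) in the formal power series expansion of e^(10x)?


The exponential series is e^y = sum_{k>=0} y^k / k!. Substituting y = 10x gives
e^(10x) = sum_{k>=0} 10^k x^k / k!.
So the coefficient of x^n is a^n/n! with a = 10, n = 13:
10^13 / 13! = 10000000000000/6227020800 = 390625000/243243

390625000/243243


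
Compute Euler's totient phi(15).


phi(n) counts integers in [1, n] coprime to n. Using the multiplicative formula phi(n) = n * prod_{p | n} (1 - 1/p):
15 = 3 * 5, so
phi(15) = 15 * (1 - 1/3) * (1 - 1/5) = 8.

8


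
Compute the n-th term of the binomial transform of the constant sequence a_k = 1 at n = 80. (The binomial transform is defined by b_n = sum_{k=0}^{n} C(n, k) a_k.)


With a_k = 1 for all k, b_n = sum_{k=0}^{n} C(n, k) = 2^n by the binomial theorem.
For n = 80: 2^80 = 1208925819614629174706176.

1208925819614629174706176


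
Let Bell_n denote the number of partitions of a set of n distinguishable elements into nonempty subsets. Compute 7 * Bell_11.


Bell_11 can be computed from the Bell triangle or from Dobinski's identity Bell_n = (1/e) * sum_{k>=0} k^n / k!.
Computing Bell_11 = 678570.
Then 7 * 678570 = 4749990.

4749990


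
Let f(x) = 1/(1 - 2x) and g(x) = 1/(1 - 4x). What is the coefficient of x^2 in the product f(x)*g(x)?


The coefficient of x^n in f*g is the Cauchy product: sum_{k=0}^{n} a^k * b^(n-k).
With a=2, b=4, n=2:
sum_{k=0}^{2} 2^k * 4^(2-k)
= 28

28


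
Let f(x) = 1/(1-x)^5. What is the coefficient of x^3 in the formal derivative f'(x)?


Differentiate: d/dx [ 1/(1-x)^r ] = r / (1-x)^(r+1).
Here r = 5, so f'(x) = 5 / (1-x)^6.
The expansion of 1/(1-x)^(r+1) has coefficient of x^n equal to C(n+r, r).
So the coefficient of x^3 in f'(x) is
5 * C(8, 5) = 5 * 56 = 280

280


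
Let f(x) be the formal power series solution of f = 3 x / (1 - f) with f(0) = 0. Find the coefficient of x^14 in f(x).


Apply Lagrange inversion: f = 3 x * phi(f) with phi(t) = 1/(1 - t), so
[x^n] f = 3^n * (1/n) [t^(n-1)] phi(t)^n = 3^n * (1/n) [t^(n-1)] (1 - t)^(-n) = 3^n * (1/n) C(2n - 2, n - 1) = 3^n * C_{n-1}.
For n = 14: C_13 = C(26, 13) / 14 = 10400600/14 = 742900.
With the 3^14 = 4782969 factor, the coefficient is 4782969 * 742900 = 3553267670100.

3553267670100


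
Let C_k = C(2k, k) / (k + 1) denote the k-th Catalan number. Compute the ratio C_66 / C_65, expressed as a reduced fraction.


Using C_k = (2k)! / (k! (k+1)!), the ratio C_{k+1}/C_k simplifies to
C_{k+1}/C_k = [(2k+2)! / ((k+1)! (k+2)!)] * [k! (k+1)! / (2k)!]
 = (2k+2)(2k+1) / ((k+1)(k+2)) = 2(2k+1) / (k+2).
For k = 65: 2(2*65 + 1) / (65 + 2) = 262/67 = 262/67.

262/67


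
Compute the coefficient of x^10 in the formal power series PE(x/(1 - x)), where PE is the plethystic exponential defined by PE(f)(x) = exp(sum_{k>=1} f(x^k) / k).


For f(x) = x/(1 - x) we have
sum_{k>=1} f(x^k) / k = sum_{k>=1} (1/k) * x^k / (1 - x^k) = sum_{k, m >= 1} x^(k m) / k,
which after exponentiating simplifies to
PE(x/(1 - x)) = prod_{k>=1} 1 / (1 - x^k).
This is the generating function for the partition function p(n), so the coefficient of x^10 is p(10).
Computing p(10) by dynamic programming over parts 1, 2, ..., 10: p(10) = 42.

42


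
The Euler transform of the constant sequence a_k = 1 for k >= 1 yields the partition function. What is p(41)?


The Euler transform converts the sequence a_k = 1 into the number of integer partitions.
Using the recurrence or dynamic programming:
p(41) = 44583

44583


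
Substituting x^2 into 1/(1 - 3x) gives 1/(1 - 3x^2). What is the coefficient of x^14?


The coefficient of x^(2m) in 1/(1 - 3x^2) is 3^m.
With n = 14 = 2*7, the coefficient is 3^7 = 2187.

2187


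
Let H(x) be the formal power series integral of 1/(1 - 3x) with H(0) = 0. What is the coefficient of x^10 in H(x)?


1/(1 - 3x) = sum_{k>=0} 3^k x^k. Integrating termwise with H(0) = 0:
H(x) = sum_{k>=0} 3^k x^(k+1) / (k+1) = sum_{m>=1} 3^(m-1) x^m / m.
For m = 10: 3^9/10 = 19683/10 = 19683/10.

19683/10


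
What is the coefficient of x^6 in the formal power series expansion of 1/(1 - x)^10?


The negative binomial / multiset identity is
1/(1 - x)^r = sum_{k>=0} C(k + r - 1, r - 1) x^k.
Here r = 10 and k = 6, so the coefficient is
C(6 + 9, 9) = C(15, 9)
= 5005

5005


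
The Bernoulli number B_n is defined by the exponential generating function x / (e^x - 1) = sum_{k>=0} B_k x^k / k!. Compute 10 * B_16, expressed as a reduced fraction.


Bernoulli numbers can also be computed recursively via B_0 = 1 and sum_{j=0}^{m} C(m+1, j) B_j = 0 for m >= 1. Odd-index Bernoulli numbers vanish for k >= 3.
Computing B_16 = -3617/510, so 10 * B_16 = 10 * -3617/510 = -3617/51.

-3617/51


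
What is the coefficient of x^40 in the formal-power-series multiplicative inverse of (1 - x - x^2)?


Let the inverse be f(x) = sum_{k>=0} a_k x^k. From f(x) * (1 - x - x^2) = 1 and matching coefficients:
 x^0: a_0 = 1.
 x^1: a_1 - a_0 = 0, so a_1 = 1.
 x^k (k >= 2): a_k - a_{k-1} - a_{k-2} = 0, i.e. a_k = a_{k-1} + a_{k-2}.
This is the Fibonacci-type recurrence shifted so that a_0 = a_1 = 1.
Iterating: a_0=1, a_1=1, a_2=2, a_3=3, a_4=5, a_5=8, a_6=13, a_7=21, a_8=34, a_9=55, ...
a_40 = 165580141.

165580141


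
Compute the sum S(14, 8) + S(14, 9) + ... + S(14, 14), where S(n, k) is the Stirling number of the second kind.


By definition, S(n, k) counts partitions of an n-set into exactly k nonempty blocks.
Computing row n = 14 for k = 8..14:
S(14, k): 20912320, 5135130, 752752, 66066, 3367, 91, 1
Sum = 26869727.

26869727


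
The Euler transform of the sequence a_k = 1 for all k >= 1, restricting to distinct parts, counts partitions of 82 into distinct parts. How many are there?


Partitions of 82 into distinct parts can be computed via generating function.
Product (1+x)(1+x^2)(1+x^3)...
The coefficient of x^82 = 92864

92864


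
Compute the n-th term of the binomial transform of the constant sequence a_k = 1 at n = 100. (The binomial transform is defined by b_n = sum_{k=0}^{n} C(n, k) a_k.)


With a_k = 1 for all k, b_n = sum_{k=0}^{n} C(n, k) = 2^n by the binomial theorem.
For n = 100: 2^100 = 1267650600228229401496703205376.

1267650600228229401496703205376


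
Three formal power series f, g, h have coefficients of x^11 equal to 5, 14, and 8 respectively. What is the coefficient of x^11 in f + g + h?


Series addition is componentwise:
5 + 14 + 8
= 27

27


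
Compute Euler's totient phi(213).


phi(n) counts integers in [1, n] coprime to n. Using the multiplicative formula phi(n) = n * prod_{p | n} (1 - 1/p):
213 = 3 * 71, so
phi(213) = 213 * (1 - 1/3) * (1 - 1/71) = 140.

140


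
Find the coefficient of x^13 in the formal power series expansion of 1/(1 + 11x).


Write 1/(1 + c x) = 1/(1 - (-c) x) and apply the geometric-series identity
1/(1 - y) = sum_{k>=0} y^k to get 1/(1 + c x) = sum_{k>=0} (-c)^k x^k.
So the coefficient of x^k is (-c)^k = (-1)^k * c^k.
Here c = 11 and k = 13:
(-11)^13 = -1 * 34522712143931 = -34522712143931

-34522712143931


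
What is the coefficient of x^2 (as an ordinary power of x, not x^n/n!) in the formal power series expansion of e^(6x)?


The exponential series is e^y = sum_{k>=0} y^k / k!. Substituting y = 6x gives
e^(6x) = sum_{k>=0} 6^k x^k / k!.
So the coefficient of x^n is a^n/n! with a = 6, n = 2:
6^2 / 2! = 36/2 = 18

18


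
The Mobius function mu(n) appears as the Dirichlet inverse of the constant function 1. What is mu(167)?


167 = 167 (all distinct primes).
mu(167) = (-1)^1 = -1

-1


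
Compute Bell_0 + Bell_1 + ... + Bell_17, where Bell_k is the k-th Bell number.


Recall Bell_k counts set partitions of a k-set (with Bell_0 = 1 by convention).
Bell_0 through Bell_17: 1, 1, 2, 5, 15, 52, 203, 877, 4140, 21147, 115975, 678570, 4213597, 27644437, 190899322, 1382958545, 10480142147, 82864869804
Sum = 1 + 1 + 2 + 5 + 15 + 52 + 203 + 877 + 4140 + 21147 + 115975 + 678570 + 4213597 + 27644437 + 190899322 + 1382958545 + 10480142147 + 82864869804 = 94951548840.

94951548840


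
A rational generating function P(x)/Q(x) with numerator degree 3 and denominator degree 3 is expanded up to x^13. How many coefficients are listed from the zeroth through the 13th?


Expanding up to x^13 gives the coefficients for x^0, x^1, ..., x^13.
That is 13 + 1 = 14 coefficients in total.

14


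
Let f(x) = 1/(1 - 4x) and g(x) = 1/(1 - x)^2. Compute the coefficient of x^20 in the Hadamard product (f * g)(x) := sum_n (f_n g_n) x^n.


f has coefficients f_k = 4^k. For g = 1/(1 - x)^2 the coefficient is g_k = C(k + 1, 1) = k + 1. The Hadamard coefficient is (f * g)_k = 4^k * (k + 1).
For k = 20: 4^20 * 21 = 1099511627776 * 21 = 23089744183296.

23089744183296


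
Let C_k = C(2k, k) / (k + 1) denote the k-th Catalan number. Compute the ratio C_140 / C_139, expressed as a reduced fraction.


Using C_k = (2k)! / (k! (k+1)!), the ratio C_{k+1}/C_k simplifies to
C_{k+1}/C_k = [(2k+2)! / ((k+1)! (k+2)!)] * [k! (k+1)! / (2k)!]
 = (2k+2)(2k+1) / ((k+1)(k+2)) = 2(2k+1) / (k+2).
For k = 139: 2(2*139 + 1) / (139 + 2) = 558/141 = 186/47.

186/47


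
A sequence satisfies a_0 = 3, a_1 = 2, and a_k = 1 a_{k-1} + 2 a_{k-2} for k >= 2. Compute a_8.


The characteristic equation is t^2 - 1 t - 2 = 0, with roots r_1 = 2 and r_2 = -1 (so c_1 = r_1 + r_2, c_2 = -r_1 r_2 as required).
One can use the closed form a_n = A r_1^n + B r_2^n, but direct iteration is more reliable:
a_0 = 3, a_1 = 2, a_2 = 8, a_3 = 12, a_4 = 28, a_5 = 52, a_6 = 108, a_7 = 212, a_8 = 428.
So a_8 = 428.

428


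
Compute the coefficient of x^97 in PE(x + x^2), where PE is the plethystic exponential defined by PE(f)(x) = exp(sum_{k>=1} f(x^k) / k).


With f(x) = x + x^2, the exponent is sum_{k>=1} (x^k + x^(2k)) / k = -ln(1 - x) - ln(1 - x^2). Exponentiating:
PE(x + x^2) = 1 / ((1 - x)(1 - x^2)).
This is the generating function for partitions of n into parts of size 1 or 2. The number of 2's can be any j in 0..48, and the rest are 1's, so
[x^97] = floor(97/2) + 1 = 49.

49


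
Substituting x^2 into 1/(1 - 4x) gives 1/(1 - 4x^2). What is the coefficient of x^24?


The coefficient of x^(2m) in 1/(1 - 4x^2) is 4^m.
With n = 24 = 2*12, the coefficient is 4^12 = 16777216.

16777216
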